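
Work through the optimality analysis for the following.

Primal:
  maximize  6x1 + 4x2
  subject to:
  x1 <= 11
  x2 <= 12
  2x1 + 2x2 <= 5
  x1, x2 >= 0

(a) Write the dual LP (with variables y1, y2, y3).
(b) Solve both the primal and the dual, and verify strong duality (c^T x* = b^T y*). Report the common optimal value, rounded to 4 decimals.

The standard primal-dual pair for 'max c^T x s.t. A x <= b, x >= 0' is:
  Dual:  min b^T y  s.t.  A^T y >= c,  y >= 0.

So the dual LP is:
  minimize  11y1 + 12y2 + 5y3
  subject to:
    y1 + 2y3 >= 6
    y2 + 2y3 >= 4
    y1, y2, y3 >= 0

Solving the primal: x* = (2.5, 0).
  primal value c^T x* = 15.
Solving the dual: y* = (0, 0, 3).
  dual value b^T y* = 15.
Strong duality: c^T x* = b^T y*. Confirmed.

15


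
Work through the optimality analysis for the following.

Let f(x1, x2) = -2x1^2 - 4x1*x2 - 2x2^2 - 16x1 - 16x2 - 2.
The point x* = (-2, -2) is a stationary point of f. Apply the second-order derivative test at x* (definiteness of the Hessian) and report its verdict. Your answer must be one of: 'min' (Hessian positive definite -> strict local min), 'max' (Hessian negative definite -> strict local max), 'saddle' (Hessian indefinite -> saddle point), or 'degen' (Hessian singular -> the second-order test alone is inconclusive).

Compute the Hessian H = grad^2 f:
  H = [[-4, -4], [-4, -4]]
Verify stationarity: grad f(x*) = H x* + g = (0, 0).
Eigenvalues of H: -8, 0.
H has a zero eigenvalue (singular; negative semidefinite but not definite), so H is neither positive definite, negative definite, nor indefinite. The second-order test alone is inconclusive -> degen.
(Indeed, f is constant along the null direction of H through x*, so x* is not a strict local extremum.)

degen


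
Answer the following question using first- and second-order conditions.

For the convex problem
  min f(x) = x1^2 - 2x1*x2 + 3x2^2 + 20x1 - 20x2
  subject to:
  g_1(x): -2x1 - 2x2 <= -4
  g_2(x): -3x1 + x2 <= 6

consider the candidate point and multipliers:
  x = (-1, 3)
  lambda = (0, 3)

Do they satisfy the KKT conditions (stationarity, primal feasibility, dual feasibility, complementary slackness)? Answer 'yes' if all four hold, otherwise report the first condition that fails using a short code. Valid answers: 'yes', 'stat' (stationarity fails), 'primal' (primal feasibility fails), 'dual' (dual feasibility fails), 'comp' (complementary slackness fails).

Gradient of f: grad f(x) = Q x + c = (12, 0)
Constraint values g_i(x) = a_i^T x - b_i:
  g_1((-1, 3)) = 0
  g_2((-1, 3)) = 0
Stationarity residual: grad f(x) + sum_i lambda_i a_i = (3, 3)
  -> stationarity FAILS
Primal feasibility (all g_i <= 0): OK
Dual feasibility (all lambda_i >= 0): OK
Complementary slackness (lambda_i * g_i(x) = 0 for all i): OK

Verdict: the first failing condition is stationarity -> stat.

stat


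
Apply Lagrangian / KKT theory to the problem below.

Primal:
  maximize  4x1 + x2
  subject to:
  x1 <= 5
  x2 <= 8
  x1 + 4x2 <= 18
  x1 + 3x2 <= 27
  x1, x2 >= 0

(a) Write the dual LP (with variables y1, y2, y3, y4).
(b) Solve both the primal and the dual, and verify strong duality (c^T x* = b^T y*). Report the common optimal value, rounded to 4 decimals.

The standard primal-dual pair for 'max c^T x s.t. A x <= b, x >= 0' is:
  Dual:  min b^T y  s.t.  A^T y >= c,  y >= 0.

So the dual LP is:
  minimize  5y1 + 8y2 + 18y3 + 27y4
  subject to:
    y1 + y3 + y4 >= 4
    y2 + 4y3 + 3y4 >= 1
    y1, y2, y3, y4 >= 0

Solving the primal: x* = (5, 3.25).
  primal value c^T x* = 23.25.
Solving the dual: y* = (3.75, 0, 0.25, 0).
  dual value b^T y* = 23.25.
Strong duality: c^T x* = b^T y*. Confirmed.

23.25


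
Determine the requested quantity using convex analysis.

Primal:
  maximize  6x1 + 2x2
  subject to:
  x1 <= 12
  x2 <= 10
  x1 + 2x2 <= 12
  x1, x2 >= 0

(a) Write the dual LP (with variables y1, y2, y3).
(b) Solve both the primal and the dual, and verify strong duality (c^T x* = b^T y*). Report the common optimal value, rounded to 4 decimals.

The standard primal-dual pair for 'max c^T x s.t. A x <= b, x >= 0' is:
  Dual:  min b^T y  s.t.  A^T y >= c,  y >= 0.

So the dual LP is:
  minimize  12y1 + 10y2 + 12y3
  subject to:
    y1 + y3 >= 6
    y2 + 2y3 >= 2
    y1, y2, y3 >= 0

Solving the primal: x* = (12, 0).
  primal value c^T x* = 72.
Solving the dual: y* = (5, 0, 1).
  dual value b^T y* = 72.
Strong duality: c^T x* = b^T y*. Confirmed.

72


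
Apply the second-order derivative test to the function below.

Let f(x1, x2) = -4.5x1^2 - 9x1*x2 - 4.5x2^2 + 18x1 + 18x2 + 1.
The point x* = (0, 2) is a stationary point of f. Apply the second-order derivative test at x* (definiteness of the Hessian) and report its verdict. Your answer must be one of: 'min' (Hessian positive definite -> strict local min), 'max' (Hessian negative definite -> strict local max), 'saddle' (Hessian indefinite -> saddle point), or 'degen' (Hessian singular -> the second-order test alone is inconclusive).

Compute the Hessian H = grad^2 f:
  H = [[-9, -9], [-9, -9]]
Verify stationarity: grad f(x*) = H x* + g = (0, 0).
Eigenvalues of H: -18, 0.
H has a zero eigenvalue (singular; negative semidefinite but not definite), so H is neither positive definite, negative definite, nor indefinite. The second-order test alone is inconclusive -> degen.
(Indeed, f is constant along the null direction of H through x*, so x* is not a strict local extremum.)

degen


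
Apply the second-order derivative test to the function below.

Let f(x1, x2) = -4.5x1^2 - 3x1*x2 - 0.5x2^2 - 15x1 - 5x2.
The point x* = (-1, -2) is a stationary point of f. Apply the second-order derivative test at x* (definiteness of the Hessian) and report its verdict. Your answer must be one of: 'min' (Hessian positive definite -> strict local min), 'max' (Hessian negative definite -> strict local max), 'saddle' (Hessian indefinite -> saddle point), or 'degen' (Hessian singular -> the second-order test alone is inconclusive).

Compute the Hessian H = grad^2 f:
  H = [[-9, -3], [-3, -1]]
Verify stationarity: grad f(x*) = H x* + g = (0, 0).
Eigenvalues of H: -10, 0.
H has a zero eigenvalue (singular; negative semidefinite but not definite), so H is neither positive definite, negative definite, nor indefinite. The second-order test alone is inconclusive -> degen.
(Indeed, f is constant along the null direction of H through x*, so x* is not a strict local extremum.)

degen


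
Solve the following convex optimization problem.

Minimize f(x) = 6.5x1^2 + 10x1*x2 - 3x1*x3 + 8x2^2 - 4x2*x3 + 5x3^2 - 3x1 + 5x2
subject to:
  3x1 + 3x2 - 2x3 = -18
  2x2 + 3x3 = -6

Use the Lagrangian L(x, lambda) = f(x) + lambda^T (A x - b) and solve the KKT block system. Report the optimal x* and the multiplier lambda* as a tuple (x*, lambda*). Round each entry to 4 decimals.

Form the Lagrangian:
  L(x, lambda) = (1/2) x^T Q x + c^T x + lambda^T (A x - b)
Stationarity (grad_x L = 0): Q x + c + A^T lambda = 0.
Primal feasibility: A x = b.

This gives the KKT block system:
  [ Q   A^T ] [ x     ]   [-c ]
  [ A    0  ] [ lambda ] = [ b ]

Solving the linear system:
  x*      = (-1.6534, -3.9323, 0.6215)
  lambda* = (21.8937, 5.6276)
  f(x*)   = 206.5755

x* = (-1.6534, -3.9323, 0.6215), lambda* = (21.8937, 5.6276)


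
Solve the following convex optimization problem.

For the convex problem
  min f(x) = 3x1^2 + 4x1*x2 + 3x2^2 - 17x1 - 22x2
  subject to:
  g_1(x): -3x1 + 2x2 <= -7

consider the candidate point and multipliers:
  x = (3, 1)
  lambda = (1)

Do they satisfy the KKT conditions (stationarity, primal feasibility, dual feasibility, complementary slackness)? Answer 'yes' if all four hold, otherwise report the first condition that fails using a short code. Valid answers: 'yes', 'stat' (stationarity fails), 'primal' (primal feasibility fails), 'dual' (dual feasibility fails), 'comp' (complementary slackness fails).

Gradient of f: grad f(x) = Q x + c = (5, -4)
Constraint values g_i(x) = a_i^T x - b_i:
  g_1((3, 1)) = 0
Stationarity residual: grad f(x) + sum_i lambda_i a_i = (2, -2)
  -> stationarity FAILS
Primal feasibility (all g_i <= 0): OK
Dual feasibility (all lambda_i >= 0): OK
Complementary slackness (lambda_i * g_i(x) = 0 for all i): OK

Verdict: the first failing condition is stationarity -> stat.

stat


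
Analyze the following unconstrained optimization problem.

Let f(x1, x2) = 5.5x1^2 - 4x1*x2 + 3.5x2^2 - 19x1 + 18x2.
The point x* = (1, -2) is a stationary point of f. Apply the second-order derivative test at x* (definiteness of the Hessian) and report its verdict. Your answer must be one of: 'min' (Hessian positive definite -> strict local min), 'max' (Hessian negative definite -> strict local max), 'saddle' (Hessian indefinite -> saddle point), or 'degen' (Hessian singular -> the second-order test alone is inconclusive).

Compute the Hessian H = grad^2 f:
  H = [[11, -4], [-4, 7]]
Verify stationarity: grad f(x*) = H x* + g = (0, 0).
Eigenvalues of H: 4.5279, 13.4721.
Both eigenvalues > 0, so H is positive definite -> x* is a strict local min.

min


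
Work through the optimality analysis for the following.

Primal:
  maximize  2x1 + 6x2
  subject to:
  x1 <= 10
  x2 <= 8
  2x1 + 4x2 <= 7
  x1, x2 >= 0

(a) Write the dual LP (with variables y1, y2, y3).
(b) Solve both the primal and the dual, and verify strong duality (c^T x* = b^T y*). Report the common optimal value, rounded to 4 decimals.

The standard primal-dual pair for 'max c^T x s.t. A x <= b, x >= 0' is:
  Dual:  min b^T y  s.t.  A^T y >= c,  y >= 0.

So the dual LP is:
  minimize  10y1 + 8y2 + 7y3
  subject to:
    y1 + 2y3 >= 2
    y2 + 4y3 >= 6
    y1, y2, y3 >= 0

Solving the primal: x* = (0, 1.75).
  primal value c^T x* = 10.5.
Solving the dual: y* = (0, 0, 1.5).
  dual value b^T y* = 10.5.
Strong duality: c^T x* = b^T y*. Confirmed.

10.5


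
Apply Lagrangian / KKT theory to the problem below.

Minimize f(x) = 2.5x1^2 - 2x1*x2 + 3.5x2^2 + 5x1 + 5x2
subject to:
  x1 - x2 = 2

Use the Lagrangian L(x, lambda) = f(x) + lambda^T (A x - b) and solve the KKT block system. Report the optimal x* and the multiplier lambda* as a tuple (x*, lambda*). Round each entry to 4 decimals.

Form the Lagrangian:
  L(x, lambda) = (1/2) x^T Q x + c^T x + lambda^T (A x - b)
Stationarity (grad_x L = 0): Q x + c + A^T lambda = 0.
Primal feasibility: A x = b.

This gives the KKT block system:
  [ Q   A^T ] [ x     ]   [-c ]
  [ A    0  ] [ lambda ] = [ b ]

Solving the linear system:
  x*      = (0, -2)
  lambda* = (-9)
  f(x*)   = 4

x* = (0, -2), lambda* = (-9)


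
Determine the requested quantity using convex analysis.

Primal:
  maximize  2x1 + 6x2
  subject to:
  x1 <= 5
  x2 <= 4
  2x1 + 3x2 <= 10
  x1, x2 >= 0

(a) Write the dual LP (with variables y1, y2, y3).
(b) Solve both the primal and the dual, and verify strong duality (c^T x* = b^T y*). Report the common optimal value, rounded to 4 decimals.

The standard primal-dual pair for 'max c^T x s.t. A x <= b, x >= 0' is:
  Dual:  min b^T y  s.t.  A^T y >= c,  y >= 0.

So the dual LP is:
  minimize  5y1 + 4y2 + 10y3
  subject to:
    y1 + 2y3 >= 2
    y2 + 3y3 >= 6
    y1, y2, y3 >= 0

Solving the primal: x* = (0, 3.3333).
  primal value c^T x* = 20.
Solving the dual: y* = (0, 0, 2).
  dual value b^T y* = 20.
Strong duality: c^T x* = b^T y*. Confirmed.

20


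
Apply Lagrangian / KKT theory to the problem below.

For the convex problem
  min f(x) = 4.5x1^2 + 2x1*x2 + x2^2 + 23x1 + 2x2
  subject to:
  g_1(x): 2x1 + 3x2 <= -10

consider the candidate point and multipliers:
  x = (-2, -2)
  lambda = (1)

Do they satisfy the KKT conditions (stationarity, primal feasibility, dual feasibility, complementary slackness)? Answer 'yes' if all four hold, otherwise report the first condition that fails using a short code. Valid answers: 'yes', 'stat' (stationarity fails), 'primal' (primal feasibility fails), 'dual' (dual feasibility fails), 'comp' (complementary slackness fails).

Gradient of f: grad f(x) = Q x + c = (1, -6)
Constraint values g_i(x) = a_i^T x - b_i:
  g_1((-2, -2)) = 0
Stationarity residual: grad f(x) + sum_i lambda_i a_i = (3, -3)
  -> stationarity FAILS
Primal feasibility (all g_i <= 0): OK
Dual feasibility (all lambda_i >= 0): OK
Complementary slackness (lambda_i * g_i(x) = 0 for all i): OK

Verdict: the first failing condition is stationarity -> stat.

stat


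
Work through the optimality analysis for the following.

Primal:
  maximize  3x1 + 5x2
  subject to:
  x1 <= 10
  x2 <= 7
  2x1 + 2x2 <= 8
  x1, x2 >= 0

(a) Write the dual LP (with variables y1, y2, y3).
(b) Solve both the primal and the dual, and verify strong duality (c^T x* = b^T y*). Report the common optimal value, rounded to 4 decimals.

The standard primal-dual pair for 'max c^T x s.t. A x <= b, x >= 0' is:
  Dual:  min b^T y  s.t.  A^T y >= c,  y >= 0.

So the dual LP is:
  minimize  10y1 + 7y2 + 8y3
  subject to:
    y1 + 2y3 >= 3
    y2 + 2y3 >= 5
    y1, y2, y3 >= 0

Solving the primal: x* = (0, 4).
  primal value c^T x* = 20.
Solving the dual: y* = (0, 0, 2.5).
  dual value b^T y* = 20.
Strong duality: c^T x* = b^T y*. Confirmed.

20


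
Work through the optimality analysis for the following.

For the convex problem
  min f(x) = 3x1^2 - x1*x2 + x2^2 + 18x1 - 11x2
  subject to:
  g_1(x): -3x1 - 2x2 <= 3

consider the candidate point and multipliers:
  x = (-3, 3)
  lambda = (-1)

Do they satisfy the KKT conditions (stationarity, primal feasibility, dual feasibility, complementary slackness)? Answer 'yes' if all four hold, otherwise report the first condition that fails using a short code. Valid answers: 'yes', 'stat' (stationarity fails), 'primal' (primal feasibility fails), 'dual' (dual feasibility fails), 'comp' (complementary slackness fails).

Gradient of f: grad f(x) = Q x + c = (-3, -2)
Constraint values g_i(x) = a_i^T x - b_i:
  g_1((-3, 3)) = 0
Stationarity residual: grad f(x) + sum_i lambda_i a_i = (0, 0)
  -> stationarity OK
Primal feasibility (all g_i <= 0): OK
Dual feasibility (all lambda_i >= 0): FAILS
Complementary slackness (lambda_i * g_i(x) = 0 for all i): OK

Verdict: the first failing condition is dual_feasibility -> dual.

dual


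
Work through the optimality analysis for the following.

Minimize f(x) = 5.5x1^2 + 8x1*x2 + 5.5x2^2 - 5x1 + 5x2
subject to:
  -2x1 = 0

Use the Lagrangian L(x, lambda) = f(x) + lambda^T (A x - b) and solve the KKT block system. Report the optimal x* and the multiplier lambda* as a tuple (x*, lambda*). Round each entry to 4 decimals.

Form the Lagrangian:
  L(x, lambda) = (1/2) x^T Q x + c^T x + lambda^T (A x - b)
Stationarity (grad_x L = 0): Q x + c + A^T lambda = 0.
Primal feasibility: A x = b.

This gives the KKT block system:
  [ Q   A^T ] [ x     ]   [-c ]
  [ A    0  ] [ lambda ] = [ b ]

Solving the linear system:
  x*      = (0, -0.4545)
  lambda* = (-4.3182)
  f(x*)   = -1.1364

x* = (0, -0.4545), lambda* = (-4.3182)


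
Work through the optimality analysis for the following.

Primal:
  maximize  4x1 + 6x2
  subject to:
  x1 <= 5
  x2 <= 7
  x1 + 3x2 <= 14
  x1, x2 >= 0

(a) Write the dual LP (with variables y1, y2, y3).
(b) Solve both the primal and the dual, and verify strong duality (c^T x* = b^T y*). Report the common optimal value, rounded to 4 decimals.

The standard primal-dual pair for 'max c^T x s.t. A x <= b, x >= 0' is:
  Dual:  min b^T y  s.t.  A^T y >= c,  y >= 0.

So the dual LP is:
  minimize  5y1 + 7y2 + 14y3
  subject to:
    y1 + y3 >= 4
    y2 + 3y3 >= 6
    y1, y2, y3 >= 0

Solving the primal: x* = (5, 3).
  primal value c^T x* = 38.
Solving the dual: y* = (2, 0, 2).
  dual value b^T y* = 38.
Strong duality: c^T x* = b^T y*. Confirmed.

38


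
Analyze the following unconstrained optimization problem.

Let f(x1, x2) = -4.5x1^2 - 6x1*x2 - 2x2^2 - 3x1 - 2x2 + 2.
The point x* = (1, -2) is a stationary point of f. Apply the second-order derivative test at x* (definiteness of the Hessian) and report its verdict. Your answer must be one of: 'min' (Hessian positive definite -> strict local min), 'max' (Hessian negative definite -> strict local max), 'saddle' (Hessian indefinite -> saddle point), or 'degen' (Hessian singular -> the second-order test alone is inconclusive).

Compute the Hessian H = grad^2 f:
  H = [[-9, -6], [-6, -4]]
Verify stationarity: grad f(x*) = H x* + g = (0, 0).
Eigenvalues of H: -13, 0.
H has a zero eigenvalue (singular; negative semidefinite but not definite), so H is neither positive definite, negative definite, nor indefinite. The second-order test alone is inconclusive -> degen.
(Indeed, f is constant along the null direction of H through x*, so x* is not a strict local extremum.)

degen


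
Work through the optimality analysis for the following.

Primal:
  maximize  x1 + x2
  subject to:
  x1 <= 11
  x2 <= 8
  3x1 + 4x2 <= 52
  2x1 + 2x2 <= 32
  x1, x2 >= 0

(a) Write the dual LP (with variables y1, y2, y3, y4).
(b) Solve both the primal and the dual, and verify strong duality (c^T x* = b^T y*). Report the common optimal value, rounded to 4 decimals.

The standard primal-dual pair for 'max c^T x s.t. A x <= b, x >= 0' is:
  Dual:  min b^T y  s.t.  A^T y >= c,  y >= 0.

So the dual LP is:
  minimize  11y1 + 8y2 + 52y3 + 32y4
  subject to:
    y1 + 3y3 + 2y4 >= 1
    y2 + 4y3 + 2y4 >= 1
    y1, y2, y3, y4 >= 0

Solving the primal: x* = (11, 4.75).
  primal value c^T x* = 15.75.
Solving the dual: y* = (0.25, 0, 0.25, 0).
  dual value b^T y* = 15.75.
Strong duality: c^T x* = b^T y*. Confirmed.

15.75


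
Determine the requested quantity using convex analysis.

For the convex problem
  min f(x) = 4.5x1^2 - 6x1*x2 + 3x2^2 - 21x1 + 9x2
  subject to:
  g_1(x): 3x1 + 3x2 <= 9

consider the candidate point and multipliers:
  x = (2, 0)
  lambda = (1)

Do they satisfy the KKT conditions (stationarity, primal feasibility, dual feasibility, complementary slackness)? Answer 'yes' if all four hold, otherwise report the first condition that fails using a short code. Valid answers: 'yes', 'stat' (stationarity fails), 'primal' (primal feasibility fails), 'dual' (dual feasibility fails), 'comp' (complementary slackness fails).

Gradient of f: grad f(x) = Q x + c = (-3, -3)
Constraint values g_i(x) = a_i^T x - b_i:
  g_1((2, 0)) = -3
Stationarity residual: grad f(x) + sum_i lambda_i a_i = (0, 0)
  -> stationarity OK
Primal feasibility (all g_i <= 0): OK
Dual feasibility (all lambda_i >= 0): OK
Complementary slackness (lambda_i * g_i(x) = 0 for all i): FAILS

Verdict: the first failing condition is complementary_slackness -> comp.

comp


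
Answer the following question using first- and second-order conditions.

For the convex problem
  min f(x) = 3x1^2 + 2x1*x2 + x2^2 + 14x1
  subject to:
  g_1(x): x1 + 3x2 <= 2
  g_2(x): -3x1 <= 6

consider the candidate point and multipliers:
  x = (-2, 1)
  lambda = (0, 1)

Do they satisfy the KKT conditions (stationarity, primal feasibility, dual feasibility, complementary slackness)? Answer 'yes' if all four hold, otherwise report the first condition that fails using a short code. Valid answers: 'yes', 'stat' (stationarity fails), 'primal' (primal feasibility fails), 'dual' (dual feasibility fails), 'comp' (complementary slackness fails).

Gradient of f: grad f(x) = Q x + c = (4, -2)
Constraint values g_i(x) = a_i^T x - b_i:
  g_1((-2, 1)) = -1
  g_2((-2, 1)) = 0
Stationarity residual: grad f(x) + sum_i lambda_i a_i = (1, -2)
  -> stationarity FAILS
Primal feasibility (all g_i <= 0): OK
Dual feasibility (all lambda_i >= 0): OK
Complementary slackness (lambda_i * g_i(x) = 0 for all i): OK

Verdict: the first failing condition is stationarity -> stat.

stat


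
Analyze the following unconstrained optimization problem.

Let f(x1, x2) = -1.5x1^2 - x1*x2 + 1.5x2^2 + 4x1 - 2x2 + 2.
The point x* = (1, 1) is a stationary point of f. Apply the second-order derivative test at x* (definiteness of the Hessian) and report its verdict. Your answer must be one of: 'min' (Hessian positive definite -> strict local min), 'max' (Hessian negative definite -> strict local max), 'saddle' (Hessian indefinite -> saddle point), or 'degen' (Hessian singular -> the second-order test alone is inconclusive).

Compute the Hessian H = grad^2 f:
  H = [[-3, -1], [-1, 3]]
Verify stationarity: grad f(x*) = H x* + g = (0, 0).
Eigenvalues of H: -3.1623, 3.1623.
Eigenvalues have mixed signs, so H is indefinite -> x* is a saddle point.

saddle


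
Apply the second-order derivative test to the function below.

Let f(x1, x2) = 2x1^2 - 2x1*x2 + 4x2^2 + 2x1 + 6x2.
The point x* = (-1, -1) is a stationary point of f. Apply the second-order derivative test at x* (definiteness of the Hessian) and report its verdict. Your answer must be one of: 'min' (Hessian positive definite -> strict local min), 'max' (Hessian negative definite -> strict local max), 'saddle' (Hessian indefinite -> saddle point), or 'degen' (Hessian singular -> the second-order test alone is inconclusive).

Compute the Hessian H = grad^2 f:
  H = [[4, -2], [-2, 8]]
Verify stationarity: grad f(x*) = H x* + g = (0, 0).
Eigenvalues of H: 3.1716, 8.8284.
Both eigenvalues > 0, so H is positive definite -> x* is a strict local min.

min


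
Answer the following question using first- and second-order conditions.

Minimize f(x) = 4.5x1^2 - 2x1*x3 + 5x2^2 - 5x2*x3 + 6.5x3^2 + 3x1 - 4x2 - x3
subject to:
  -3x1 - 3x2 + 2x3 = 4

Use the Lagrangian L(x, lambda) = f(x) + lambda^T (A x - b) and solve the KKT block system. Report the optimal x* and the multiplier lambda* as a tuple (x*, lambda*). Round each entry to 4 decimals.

Form the Lagrangian:
  L(x, lambda) = (1/2) x^T Q x + c^T x + lambda^T (A x - b)
Stationarity (grad_x L = 0): Q x + c + A^T lambda = 0.
Primal feasibility: A x = b.

This gives the KKT block system:
  [ Q   A^T ] [ x     ]   [-c ]
  [ A    0  ] [ lambda ] = [ b ]

Solving the linear system:
  x*      = (-1.0325, -0.1707, 0.1951)
  lambda* = (-2.2276)
  f(x*)   = 3.1504

x* = (-1.0325, -0.1707, 0.1951), lambda* = (-2.2276)


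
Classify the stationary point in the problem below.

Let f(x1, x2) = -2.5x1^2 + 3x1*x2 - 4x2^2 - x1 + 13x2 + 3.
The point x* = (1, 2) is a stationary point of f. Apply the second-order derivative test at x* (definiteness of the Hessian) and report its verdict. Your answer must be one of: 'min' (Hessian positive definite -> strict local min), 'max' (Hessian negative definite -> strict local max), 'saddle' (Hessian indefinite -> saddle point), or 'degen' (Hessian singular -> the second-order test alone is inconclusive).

Compute the Hessian H = grad^2 f:
  H = [[-5, 3], [3, -8]]
Verify stationarity: grad f(x*) = H x* + g = (0, 0).
Eigenvalues of H: -9.8541, -3.1459.
Both eigenvalues < 0, so H is negative definite -> x* is a strict local max.

max


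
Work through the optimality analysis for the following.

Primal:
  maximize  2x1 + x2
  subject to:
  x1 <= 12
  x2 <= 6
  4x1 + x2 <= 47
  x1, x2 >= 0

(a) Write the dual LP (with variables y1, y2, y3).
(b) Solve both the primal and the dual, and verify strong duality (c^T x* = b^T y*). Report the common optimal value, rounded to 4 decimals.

The standard primal-dual pair for 'max c^T x s.t. A x <= b, x >= 0' is:
  Dual:  min b^T y  s.t.  A^T y >= c,  y >= 0.

So the dual LP is:
  minimize  12y1 + 6y2 + 47y3
  subject to:
    y1 + 4y3 >= 2
    y2 + y3 >= 1
    y1, y2, y3 >= 0

Solving the primal: x* = (10.25, 6).
  primal value c^T x* = 26.5.
Solving the dual: y* = (0, 0.5, 0.5).
  dual value b^T y* = 26.5.
Strong duality: c^T x* = b^T y*. Confirmed.

26.5


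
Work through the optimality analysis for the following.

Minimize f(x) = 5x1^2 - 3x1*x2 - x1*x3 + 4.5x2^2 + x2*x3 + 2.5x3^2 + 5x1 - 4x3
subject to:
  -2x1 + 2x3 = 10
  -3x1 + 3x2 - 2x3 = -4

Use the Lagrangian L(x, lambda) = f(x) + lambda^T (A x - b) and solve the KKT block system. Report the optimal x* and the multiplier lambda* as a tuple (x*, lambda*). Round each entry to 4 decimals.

Form the Lagrangian:
  L(x, lambda) = (1/2) x^T Q x + c^T x + lambda^T (A x - b)
Stationarity (grad_x L = 0): Q x + c + A^T lambda = 0.
Primal feasibility: A x = b.

This gives the KKT block system:
  [ Q   A^T ] [ x     ]   [-c ]
  [ A    0  ] [ lambda ] = [ b ]

Solving the linear system:
  x*      = (-1.766, -0.9433, 3.234)
  lambda* = (-6.5106, -0.0142)
  f(x*)   = 21.6418

x* = (-1.766, -0.9433, 3.234), lambda* = (-6.5106, -0.0142)


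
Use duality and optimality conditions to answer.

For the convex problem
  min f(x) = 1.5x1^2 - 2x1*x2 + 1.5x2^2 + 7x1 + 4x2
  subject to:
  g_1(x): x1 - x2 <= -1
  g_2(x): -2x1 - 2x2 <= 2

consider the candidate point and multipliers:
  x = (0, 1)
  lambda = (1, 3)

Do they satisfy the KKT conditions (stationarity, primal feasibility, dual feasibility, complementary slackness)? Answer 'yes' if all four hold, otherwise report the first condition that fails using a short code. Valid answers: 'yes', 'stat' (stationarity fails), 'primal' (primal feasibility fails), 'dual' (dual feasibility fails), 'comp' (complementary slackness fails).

Gradient of f: grad f(x) = Q x + c = (5, 7)
Constraint values g_i(x) = a_i^T x - b_i:
  g_1((0, 1)) = 0
  g_2((0, 1)) = -4
Stationarity residual: grad f(x) + sum_i lambda_i a_i = (0, 0)
  -> stationarity OK
Primal feasibility (all g_i <= 0): OK
Dual feasibility (all lambda_i >= 0): OK
Complementary slackness (lambda_i * g_i(x) = 0 for all i): FAILS

Verdict: the first failing condition is complementary_slackness -> comp.

comp


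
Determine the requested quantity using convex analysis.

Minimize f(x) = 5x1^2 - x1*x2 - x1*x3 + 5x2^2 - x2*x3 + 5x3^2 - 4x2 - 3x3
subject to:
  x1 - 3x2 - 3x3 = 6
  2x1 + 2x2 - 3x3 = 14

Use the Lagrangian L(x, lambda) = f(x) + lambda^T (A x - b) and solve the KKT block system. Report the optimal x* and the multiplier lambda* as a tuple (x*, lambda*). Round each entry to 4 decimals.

Form the Lagrangian:
  L(x, lambda) = (1/2) x^T Q x + c^T x + lambda^T (A x - b)
Stationarity (grad_x L = 0): Q x + c + A^T lambda = 0.
Primal feasibility: A x = b.

This gives the KKT block system:
  [ Q   A^T ] [ x     ]   [-c ]
  [ A    0  ] [ lambda ] = [ b ]

Solving the linear system:
  x*      = (1.7804, 1.2439, -2.6505)
  lambda* = (-2.4753, -8.3676)
  f(x*)   = 67.4871

x* = (1.7804, 1.2439, -2.6505), lambda* = (-2.4753, -8.3676)


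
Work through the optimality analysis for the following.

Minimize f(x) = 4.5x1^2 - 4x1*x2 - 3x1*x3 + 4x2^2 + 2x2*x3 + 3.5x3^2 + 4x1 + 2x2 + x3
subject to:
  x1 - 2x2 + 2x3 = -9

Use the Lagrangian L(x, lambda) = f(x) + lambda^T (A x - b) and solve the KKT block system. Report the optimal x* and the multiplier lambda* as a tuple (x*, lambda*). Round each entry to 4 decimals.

Form the Lagrangian:
  L(x, lambda) = (1/2) x^T Q x + c^T x + lambda^T (A x - b)
Stationarity (grad_x L = 0): Q x + c + A^T lambda = 0.
Primal feasibility: A x = b.

This gives the KKT block system:
  [ Q   A^T ] [ x     ]   [-c ]
  [ A    0  ] [ lambda ] = [ b ]

Solving the linear system:
  x*      = (-1.4806, 1.0775, -2.6822)
  lambda* = (5.5891)
  f(x*)   = 21.9264

x* = (-1.4806, 1.0775, -2.6822), lambda* = (5.5891)


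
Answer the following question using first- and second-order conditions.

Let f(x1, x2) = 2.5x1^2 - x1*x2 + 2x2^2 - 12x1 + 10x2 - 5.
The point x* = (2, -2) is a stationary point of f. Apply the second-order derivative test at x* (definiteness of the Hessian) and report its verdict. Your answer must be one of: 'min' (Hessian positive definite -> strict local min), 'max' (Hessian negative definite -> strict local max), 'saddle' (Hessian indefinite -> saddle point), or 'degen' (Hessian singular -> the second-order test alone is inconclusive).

Compute the Hessian H = grad^2 f:
  H = [[5, -1], [-1, 4]]
Verify stationarity: grad f(x*) = H x* + g = (0, 0).
Eigenvalues of H: 3.382, 5.618.
Both eigenvalues > 0, so H is positive definite -> x* is a strict local min.

min


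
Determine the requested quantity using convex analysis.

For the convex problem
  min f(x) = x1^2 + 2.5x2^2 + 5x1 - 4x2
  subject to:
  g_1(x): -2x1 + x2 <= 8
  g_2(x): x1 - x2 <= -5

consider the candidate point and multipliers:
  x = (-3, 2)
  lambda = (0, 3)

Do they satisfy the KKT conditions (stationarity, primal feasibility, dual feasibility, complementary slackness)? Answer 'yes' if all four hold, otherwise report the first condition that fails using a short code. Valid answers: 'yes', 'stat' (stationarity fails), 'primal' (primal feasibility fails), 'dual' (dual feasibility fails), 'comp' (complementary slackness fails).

Gradient of f: grad f(x) = Q x + c = (-1, 6)
Constraint values g_i(x) = a_i^T x - b_i:
  g_1((-3, 2)) = 0
  g_2((-3, 2)) = 0
Stationarity residual: grad f(x) + sum_i lambda_i a_i = (2, 3)
  -> stationarity FAILS
Primal feasibility (all g_i <= 0): OK
Dual feasibility (all lambda_i >= 0): OK
Complementary slackness (lambda_i * g_i(x) = 0 for all i): OK

Verdict: the first failing condition is stationarity -> stat.

stat


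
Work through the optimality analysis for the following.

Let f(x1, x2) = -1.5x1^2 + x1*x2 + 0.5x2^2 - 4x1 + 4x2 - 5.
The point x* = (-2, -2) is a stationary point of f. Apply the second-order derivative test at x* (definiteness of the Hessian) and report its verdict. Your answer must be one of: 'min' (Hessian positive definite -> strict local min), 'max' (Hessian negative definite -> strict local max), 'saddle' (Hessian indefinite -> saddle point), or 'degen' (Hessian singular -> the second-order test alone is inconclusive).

Compute the Hessian H = grad^2 f:
  H = [[-3, 1], [1, 1]]
Verify stationarity: grad f(x*) = H x* + g = (0, 0).
Eigenvalues of H: -3.2361, 1.2361.
Eigenvalues have mixed signs, so H is indefinite -> x* is a saddle point.

saddle


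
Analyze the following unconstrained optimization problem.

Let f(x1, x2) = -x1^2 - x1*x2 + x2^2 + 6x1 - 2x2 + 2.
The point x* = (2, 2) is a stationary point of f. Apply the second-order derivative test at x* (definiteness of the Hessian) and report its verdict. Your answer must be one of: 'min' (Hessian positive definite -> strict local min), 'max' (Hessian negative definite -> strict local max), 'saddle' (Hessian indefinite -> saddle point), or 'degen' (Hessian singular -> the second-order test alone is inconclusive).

Compute the Hessian H = grad^2 f:
  H = [[-2, -1], [-1, 2]]
Verify stationarity: grad f(x*) = H x* + g = (0, 0).
Eigenvalues of H: -2.2361, 2.2361.
Eigenvalues have mixed signs, so H is indefinite -> x* is a saddle point.

saddle


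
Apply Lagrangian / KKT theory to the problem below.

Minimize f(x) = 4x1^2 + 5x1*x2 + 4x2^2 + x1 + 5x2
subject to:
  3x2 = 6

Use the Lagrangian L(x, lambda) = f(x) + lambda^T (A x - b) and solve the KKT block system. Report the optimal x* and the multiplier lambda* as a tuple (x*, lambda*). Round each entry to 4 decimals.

Form the Lagrangian:
  L(x, lambda) = (1/2) x^T Q x + c^T x + lambda^T (A x - b)
Stationarity (grad_x L = 0): Q x + c + A^T lambda = 0.
Primal feasibility: A x = b.

This gives the KKT block system:
  [ Q   A^T ] [ x     ]   [-c ]
  [ A    0  ] [ lambda ] = [ b ]

Solving the linear system:
  x*      = (-1.375, 2)
  lambda* = (-4.7083)
  f(x*)   = 18.4375

x* = (-1.375, 2), lambda* = (-4.7083)


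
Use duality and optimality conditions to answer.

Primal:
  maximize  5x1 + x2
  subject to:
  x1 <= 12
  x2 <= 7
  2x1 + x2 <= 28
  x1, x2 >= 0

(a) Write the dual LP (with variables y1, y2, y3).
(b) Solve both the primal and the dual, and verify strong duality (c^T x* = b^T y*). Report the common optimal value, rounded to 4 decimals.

The standard primal-dual pair for 'max c^T x s.t. A x <= b, x >= 0' is:
  Dual:  min b^T y  s.t.  A^T y >= c,  y >= 0.

So the dual LP is:
  minimize  12y1 + 7y2 + 28y3
  subject to:
    y1 + 2y3 >= 5
    y2 + y3 >= 1
    y1, y2, y3 >= 0

Solving the primal: x* = (12, 4).
  primal value c^T x* = 64.
Solving the dual: y* = (3, 0, 1).
  dual value b^T y* = 64.
Strong duality: c^T x* = b^T y*. Confirmed.

64


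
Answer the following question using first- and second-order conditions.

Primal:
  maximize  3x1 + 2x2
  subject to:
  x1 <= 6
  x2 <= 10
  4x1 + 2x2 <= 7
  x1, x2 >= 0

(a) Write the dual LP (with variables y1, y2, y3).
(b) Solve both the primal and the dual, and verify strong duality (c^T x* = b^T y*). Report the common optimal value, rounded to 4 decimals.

The standard primal-dual pair for 'max c^T x s.t. A x <= b, x >= 0' is:
  Dual:  min b^T y  s.t.  A^T y >= c,  y >= 0.

So the dual LP is:
  minimize  6y1 + 10y2 + 7y3
  subject to:
    y1 + 4y3 >= 3
    y2 + 2y3 >= 2
    y1, y2, y3 >= 0

Solving the primal: x* = (0, 3.5).
  primal value c^T x* = 7.
Solving the dual: y* = (0, 0, 1).
  dual value b^T y* = 7.
Strong duality: c^T x* = b^T y*. Confirmed.

7


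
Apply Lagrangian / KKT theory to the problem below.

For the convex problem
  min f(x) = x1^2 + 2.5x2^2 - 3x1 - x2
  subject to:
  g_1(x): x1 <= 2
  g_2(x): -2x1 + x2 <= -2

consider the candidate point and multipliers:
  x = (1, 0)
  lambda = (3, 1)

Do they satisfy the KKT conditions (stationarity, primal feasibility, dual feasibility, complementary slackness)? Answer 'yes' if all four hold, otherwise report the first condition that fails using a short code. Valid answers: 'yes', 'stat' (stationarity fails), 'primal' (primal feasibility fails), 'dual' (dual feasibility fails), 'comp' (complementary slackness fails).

Gradient of f: grad f(x) = Q x + c = (-1, -1)
Constraint values g_i(x) = a_i^T x - b_i:
  g_1((1, 0)) = -1
  g_2((1, 0)) = 0
Stationarity residual: grad f(x) + sum_i lambda_i a_i = (0, 0)
  -> stationarity OK
Primal feasibility (all g_i <= 0): OK
Dual feasibility (all lambda_i >= 0): OK
Complementary slackness (lambda_i * g_i(x) = 0 for all i): FAILS

Verdict: the first failing condition is complementary_slackness -> comp.

comp


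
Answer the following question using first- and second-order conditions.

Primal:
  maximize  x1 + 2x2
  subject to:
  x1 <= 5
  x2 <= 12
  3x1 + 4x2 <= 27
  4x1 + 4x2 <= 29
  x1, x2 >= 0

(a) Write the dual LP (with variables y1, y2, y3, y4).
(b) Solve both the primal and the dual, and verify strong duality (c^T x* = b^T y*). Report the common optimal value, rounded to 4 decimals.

The standard primal-dual pair for 'max c^T x s.t. A x <= b, x >= 0' is:
  Dual:  min b^T y  s.t.  A^T y >= c,  y >= 0.

So the dual LP is:
  minimize  5y1 + 12y2 + 27y3 + 29y4
  subject to:
    y1 + 3y3 + 4y4 >= 1
    y2 + 4y3 + 4y4 >= 2
    y1, y2, y3, y4 >= 0

Solving the primal: x* = (0, 6.75).
  primal value c^T x* = 13.5.
Solving the dual: y* = (0, 0, 0.5, 0).
  dual value b^T y* = 13.5.
Strong duality: c^T x* = b^T y*. Confirmed.

13.5


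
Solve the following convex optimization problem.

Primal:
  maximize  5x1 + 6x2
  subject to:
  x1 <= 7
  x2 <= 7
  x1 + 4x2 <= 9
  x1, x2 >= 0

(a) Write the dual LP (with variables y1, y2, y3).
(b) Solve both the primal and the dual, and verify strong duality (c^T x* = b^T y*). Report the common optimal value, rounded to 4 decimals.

The standard primal-dual pair for 'max c^T x s.t. A x <= b, x >= 0' is:
  Dual:  min b^T y  s.t.  A^T y >= c,  y >= 0.

So the dual LP is:
  minimize  7y1 + 7y2 + 9y3
  subject to:
    y1 + y3 >= 5
    y2 + 4y3 >= 6
    y1, y2, y3 >= 0

Solving the primal: x* = (7, 0.5).
  primal value c^T x* = 38.
Solving the dual: y* = (3.5, 0, 1.5).
  dual value b^T y* = 38.
Strong duality: c^T x* = b^T y*. Confirmed.

38


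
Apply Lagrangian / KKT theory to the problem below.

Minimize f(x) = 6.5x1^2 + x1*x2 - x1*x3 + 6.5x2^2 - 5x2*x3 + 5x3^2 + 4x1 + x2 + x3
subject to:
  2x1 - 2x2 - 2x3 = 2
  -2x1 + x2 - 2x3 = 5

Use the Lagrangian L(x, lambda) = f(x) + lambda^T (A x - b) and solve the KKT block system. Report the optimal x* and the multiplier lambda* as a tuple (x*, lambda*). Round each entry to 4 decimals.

Form the Lagrangian:
  L(x, lambda) = (1/2) x^T Q x + c^T x + lambda^T (A x - b)
Stationarity (grad_x L = 0): Q x + c + A^T lambda = 0.
Primal feasibility: A x = b.

This gives the KKT block system:
  [ Q   A^T ] [ x     ]   [-c ]
  [ A    0  ] [ lambda ] = [ b ]

Solving the linear system:
  x*      = (-1.0444, -0.3926, -1.6519)
  lambda* = (-1.0481, -5.2074)
  f(x*)   = 10.9556

x* = (-1.0444, -0.3926, -1.6519), lambda* = (-1.0481, -5.2074)


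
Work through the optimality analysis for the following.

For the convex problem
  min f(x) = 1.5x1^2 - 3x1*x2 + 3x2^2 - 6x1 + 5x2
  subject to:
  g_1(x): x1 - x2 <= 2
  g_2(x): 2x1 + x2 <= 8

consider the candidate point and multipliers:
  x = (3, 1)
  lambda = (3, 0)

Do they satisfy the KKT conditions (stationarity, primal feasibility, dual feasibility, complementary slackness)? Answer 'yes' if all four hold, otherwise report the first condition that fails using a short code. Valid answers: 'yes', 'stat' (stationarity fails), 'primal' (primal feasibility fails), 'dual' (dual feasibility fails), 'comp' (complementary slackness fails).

Gradient of f: grad f(x) = Q x + c = (0, 2)
Constraint values g_i(x) = a_i^T x - b_i:
  g_1((3, 1)) = 0
  g_2((3, 1)) = -1
Stationarity residual: grad f(x) + sum_i lambda_i a_i = (3, -1)
  -> stationarity FAILS
Primal feasibility (all g_i <= 0): OK
Dual feasibility (all lambda_i >= 0): OK
Complementary slackness (lambda_i * g_i(x) = 0 for all i): OK

Verdict: the first failing condition is stationarity -> stat.

stat


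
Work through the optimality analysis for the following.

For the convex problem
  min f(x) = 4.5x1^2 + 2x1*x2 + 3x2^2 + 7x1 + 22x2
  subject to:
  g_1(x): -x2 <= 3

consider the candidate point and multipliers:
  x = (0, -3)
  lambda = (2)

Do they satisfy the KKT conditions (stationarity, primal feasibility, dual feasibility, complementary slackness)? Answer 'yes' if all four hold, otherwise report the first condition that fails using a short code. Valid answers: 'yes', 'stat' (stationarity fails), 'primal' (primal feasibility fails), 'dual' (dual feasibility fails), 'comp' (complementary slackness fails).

Gradient of f: grad f(x) = Q x + c = (1, 4)
Constraint values g_i(x) = a_i^T x - b_i:
  g_1((0, -3)) = 0
Stationarity residual: grad f(x) + sum_i lambda_i a_i = (1, 2)
  -> stationarity FAILS
Primal feasibility (all g_i <= 0): OK
Dual feasibility (all lambda_i >= 0): OK
Complementary slackness (lambda_i * g_i(x) = 0 for all i): OK

Verdict: the first failing condition is stationarity -> stat.

stat


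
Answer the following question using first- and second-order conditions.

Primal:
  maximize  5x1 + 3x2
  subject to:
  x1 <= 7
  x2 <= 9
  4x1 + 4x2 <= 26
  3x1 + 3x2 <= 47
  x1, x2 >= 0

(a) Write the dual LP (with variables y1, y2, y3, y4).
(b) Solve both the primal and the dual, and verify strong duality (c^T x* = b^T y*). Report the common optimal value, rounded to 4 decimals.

The standard primal-dual pair for 'max c^T x s.t. A x <= b, x >= 0' is:
  Dual:  min b^T y  s.t.  A^T y >= c,  y >= 0.

So the dual LP is:
  minimize  7y1 + 9y2 + 26y3 + 47y4
  subject to:
    y1 + 4y3 + 3y4 >= 5
    y2 + 4y3 + 3y4 >= 3
    y1, y2, y3, y4 >= 0

Solving the primal: x* = (6.5, 0).
  primal value c^T x* = 32.5.
Solving the dual: y* = (0, 0, 1.25, 0).
  dual value b^T y* = 32.5.
Strong duality: c^T x* = b^T y*. Confirmed.

32.5


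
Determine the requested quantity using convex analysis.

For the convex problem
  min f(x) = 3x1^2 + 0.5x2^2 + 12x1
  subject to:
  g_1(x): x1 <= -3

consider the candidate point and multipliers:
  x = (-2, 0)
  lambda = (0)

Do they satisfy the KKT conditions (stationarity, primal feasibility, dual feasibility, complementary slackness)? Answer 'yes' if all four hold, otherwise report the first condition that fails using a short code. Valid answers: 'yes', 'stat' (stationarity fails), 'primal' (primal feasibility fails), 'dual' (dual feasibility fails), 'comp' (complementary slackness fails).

Gradient of f: grad f(x) = Q x + c = (0, 0)
Constraint values g_i(x) = a_i^T x - b_i:
  g_1((-2, 0)) = 1
Stationarity residual: grad f(x) + sum_i lambda_i a_i = (0, 0)
  -> stationarity OK
Primal feasibility (all g_i <= 0): FAILS
Dual feasibility (all lambda_i >= 0): OK
Complementary slackness (lambda_i * g_i(x) = 0 for all i): OK

Verdict: the first failing condition is primal_feasibility -> primal.

primal


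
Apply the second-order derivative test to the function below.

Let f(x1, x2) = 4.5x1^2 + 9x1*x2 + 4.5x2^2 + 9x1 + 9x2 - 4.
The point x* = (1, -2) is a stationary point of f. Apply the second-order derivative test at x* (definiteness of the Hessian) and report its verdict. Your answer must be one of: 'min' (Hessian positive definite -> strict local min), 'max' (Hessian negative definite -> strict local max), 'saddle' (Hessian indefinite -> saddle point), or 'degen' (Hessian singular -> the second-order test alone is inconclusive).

Compute the Hessian H = grad^2 f:
  H = [[9, 9], [9, 9]]
Verify stationarity: grad f(x*) = H x* + g = (0, 0).
Eigenvalues of H: 0, 18.
H has a zero eigenvalue (singular; positive semidefinite but not definite), so H is neither positive definite, negative definite, nor indefinite. The second-order test alone is inconclusive -> degen.
(Indeed, f is constant along the null direction of H through x*, so x* is not a strict local extremum.)

degen
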